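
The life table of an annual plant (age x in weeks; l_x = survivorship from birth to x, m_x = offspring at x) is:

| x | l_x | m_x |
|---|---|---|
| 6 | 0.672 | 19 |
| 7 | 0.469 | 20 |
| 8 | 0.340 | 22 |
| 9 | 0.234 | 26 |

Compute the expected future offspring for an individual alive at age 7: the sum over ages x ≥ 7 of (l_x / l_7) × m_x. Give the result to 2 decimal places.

l_7 = 0.469. Conditional survival from age 7 to x is l_x / l_7.
  x=7: (0.469/0.469) × 20 = 20.0000
  x=8: (0.340/0.469) × 22 = 15.9488
  x=9: (0.234/0.469) × 26 = 12.9723
Sum = 20.0000 + 15.9488 + 12.9723 = 48.9211

48.92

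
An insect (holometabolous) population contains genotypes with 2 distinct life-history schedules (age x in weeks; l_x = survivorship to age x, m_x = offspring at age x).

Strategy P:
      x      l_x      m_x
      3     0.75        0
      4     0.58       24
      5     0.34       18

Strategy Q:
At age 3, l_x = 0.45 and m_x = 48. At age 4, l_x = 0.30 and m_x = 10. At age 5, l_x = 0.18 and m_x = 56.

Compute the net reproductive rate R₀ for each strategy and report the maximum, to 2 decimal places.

34.68

Strategy P: R₀ = 0.75×0 + 0.58×24 + 0.34×18 = 20.0400
Strategy Q: R₀ = 0.45×48 + 0.30×10 + 0.18×56 = 34.6800
Highest R₀: strategy Q with 34.6800.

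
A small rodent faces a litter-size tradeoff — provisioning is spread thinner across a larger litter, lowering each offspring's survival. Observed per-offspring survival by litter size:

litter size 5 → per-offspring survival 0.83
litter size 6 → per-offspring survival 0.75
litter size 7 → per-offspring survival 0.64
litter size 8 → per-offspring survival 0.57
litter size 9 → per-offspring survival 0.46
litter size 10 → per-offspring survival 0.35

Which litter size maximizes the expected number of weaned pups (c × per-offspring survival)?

8

Expected weaned pups = c × s(c):
  c=5: 5 × 0.83 = 4.150
  c=6: 6 × 0.75 = 4.500
  c=7: 7 × 0.64 = 4.480
  c=8: 8 × 0.57 = 4.560
  c=9: 9 × 0.46 = 4.140
  c=10: 10 × 0.35 = 3.500
Maximum at c = 8 (4.560 weaned pups).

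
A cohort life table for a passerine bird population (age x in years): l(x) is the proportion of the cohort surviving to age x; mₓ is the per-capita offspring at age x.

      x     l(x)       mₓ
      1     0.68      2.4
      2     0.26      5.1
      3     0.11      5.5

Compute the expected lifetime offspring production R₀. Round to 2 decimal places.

R₀ = Σ l(x) mₓ:
  age 1: 0.68 × 2.4 = 1.6320
  age 2: 0.26 × 5.1 = 1.3260
  age 3: 0.11 × 5.5 = 0.6050
R₀ = 1.6320 + 1.3260 + 0.6050 = 3.5630

3.56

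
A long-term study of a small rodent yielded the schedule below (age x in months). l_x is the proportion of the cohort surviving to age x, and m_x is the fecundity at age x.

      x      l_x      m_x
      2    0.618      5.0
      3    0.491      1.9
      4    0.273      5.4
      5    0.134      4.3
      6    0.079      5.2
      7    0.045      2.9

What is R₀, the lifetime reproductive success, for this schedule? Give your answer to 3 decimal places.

R₀ = Σ l_x m_x:
  age 2: 0.618 × 5.0 = 3.0900
  age 3: 0.491 × 1.9 = 0.9329
  age 4: 0.273 × 5.4 = 1.4742
  age 5: 0.134 × 4.3 = 0.5762
  age 6: 0.079 × 5.2 = 0.4108
  age 7: 0.045 × 2.9 = 0.1305
R₀ = 3.0900 + 0.9329 + 1.4742 + 0.5762 + 0.4108 + 0.1305 = 6.6146

6.615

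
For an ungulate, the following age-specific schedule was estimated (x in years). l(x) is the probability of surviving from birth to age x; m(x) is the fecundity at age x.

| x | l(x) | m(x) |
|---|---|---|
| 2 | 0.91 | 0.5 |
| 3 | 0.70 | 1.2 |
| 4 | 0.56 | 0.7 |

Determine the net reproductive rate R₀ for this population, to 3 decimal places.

R₀ = Σ l(x) m(x):
  age 2: 0.91 × 0.5 = 0.4550
  age 3: 0.70 × 1.2 = 0.8400
  age 4: 0.56 × 0.7 = 0.3920
R₀ = 0.4550 + 0.8400 + 0.3920 = 1.6870

1.687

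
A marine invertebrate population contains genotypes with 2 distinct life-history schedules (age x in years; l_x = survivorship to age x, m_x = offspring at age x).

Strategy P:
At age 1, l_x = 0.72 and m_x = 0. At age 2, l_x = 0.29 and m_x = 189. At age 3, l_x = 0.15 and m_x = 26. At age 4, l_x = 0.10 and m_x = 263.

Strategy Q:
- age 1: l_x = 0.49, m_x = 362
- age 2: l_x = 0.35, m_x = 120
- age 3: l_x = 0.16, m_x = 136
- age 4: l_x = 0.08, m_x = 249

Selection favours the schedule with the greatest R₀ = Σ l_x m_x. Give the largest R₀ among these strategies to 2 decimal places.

Strategy P: R₀ = 0.72×0 + 0.29×189 + 0.15×26 + 0.10×263 = 85.0100
Strategy Q: R₀ = 0.49×362 + 0.35×120 + 0.16×136 + 0.08×249 = 261.0600
Highest R₀: strategy Q with 261.0600.

261.06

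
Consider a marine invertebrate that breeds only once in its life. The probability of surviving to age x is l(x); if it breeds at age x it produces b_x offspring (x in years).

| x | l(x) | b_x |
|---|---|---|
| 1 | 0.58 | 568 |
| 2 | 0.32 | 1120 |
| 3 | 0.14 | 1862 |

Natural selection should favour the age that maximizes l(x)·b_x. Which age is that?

Expected offspring if breeding at age x = l(x) × b_x:
  age 1: 0.58 × 568 = 329.440
  age 2: 0.32 × 1120 = 358.400
  age 3: 0.14 × 1862 = 260.680
Maximum at age 2 (358.400).

2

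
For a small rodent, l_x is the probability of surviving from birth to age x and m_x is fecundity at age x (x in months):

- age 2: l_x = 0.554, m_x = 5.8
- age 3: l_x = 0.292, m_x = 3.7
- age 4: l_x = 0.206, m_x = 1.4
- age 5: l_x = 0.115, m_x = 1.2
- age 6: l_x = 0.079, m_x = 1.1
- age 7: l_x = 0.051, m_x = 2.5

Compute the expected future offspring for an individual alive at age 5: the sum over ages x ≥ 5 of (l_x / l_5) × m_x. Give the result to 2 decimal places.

3.06

l_5 = 0.115. Conditional survival from age 5 to x is l_x / l_5.
  x=5: (0.115/0.115) × 1.2 = 1.2000
  x=6: (0.079/0.115) × 1.1 = 0.7557
  x=7: (0.051/0.115) × 2.5 = 1.1087
Sum = 1.2000 + 0.7557 + 1.1087 = 3.0643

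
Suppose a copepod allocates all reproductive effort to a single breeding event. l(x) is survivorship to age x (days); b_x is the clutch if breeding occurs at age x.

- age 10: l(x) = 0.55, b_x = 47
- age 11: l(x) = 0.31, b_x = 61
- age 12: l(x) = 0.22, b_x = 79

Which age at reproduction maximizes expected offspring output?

Expected offspring if breeding at age x = l(x) × b_x:
  age 10: 0.55 × 47 = 25.850
  age 11: 0.31 × 61 = 18.910
  age 12: 0.22 × 79 = 17.380
Maximum at age 10 (25.850).

10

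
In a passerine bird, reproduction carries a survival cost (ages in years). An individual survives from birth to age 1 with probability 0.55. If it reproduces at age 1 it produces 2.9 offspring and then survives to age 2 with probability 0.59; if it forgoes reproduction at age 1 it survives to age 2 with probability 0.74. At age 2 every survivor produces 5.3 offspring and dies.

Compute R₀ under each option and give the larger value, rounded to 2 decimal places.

breed at age 1: R₀ = 0.55 × (2.9 + 0.59 × 5.3) = 0.55 × 6.0270 = 3.3148
delay to age 2: R₀ = 0.55 × (0.74 × 5.3) = 0.55 × 3.9220 = 2.1571
Higher: breed at age 1 (3.3148).

3.31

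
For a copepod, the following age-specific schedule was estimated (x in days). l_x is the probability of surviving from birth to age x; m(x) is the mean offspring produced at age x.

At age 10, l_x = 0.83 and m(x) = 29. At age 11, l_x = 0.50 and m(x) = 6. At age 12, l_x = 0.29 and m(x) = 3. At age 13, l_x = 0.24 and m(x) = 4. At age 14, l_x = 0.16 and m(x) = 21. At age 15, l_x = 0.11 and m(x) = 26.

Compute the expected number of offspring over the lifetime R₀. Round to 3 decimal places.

35.120

R₀ = Σ l_x m(x):
  age 10: 0.83 × 29 = 24.0700
  age 11: 0.50 × 6 = 3.0000
  age 12: 0.29 × 3 = 0.8700
  age 13: 0.24 × 4 = 0.9600
  age 14: 0.16 × 21 = 3.3600
  age 15: 0.11 × 26 = 2.8600
R₀ = 24.0700 + 3.0000 + 0.8700 + 0.9600 + 3.3600 + 2.8600 = 35.1200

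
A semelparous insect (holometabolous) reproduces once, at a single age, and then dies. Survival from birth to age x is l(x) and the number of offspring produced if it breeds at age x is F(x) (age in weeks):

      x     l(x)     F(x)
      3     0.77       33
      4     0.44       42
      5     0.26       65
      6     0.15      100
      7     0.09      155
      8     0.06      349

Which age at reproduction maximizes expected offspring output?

3

Expected offspring if breeding at age x = l(x) × F(x):
  age 3: 0.77 × 33 = 25.410
  age 4: 0.44 × 42 = 18.480
  age 5: 0.26 × 65 = 16.900
  age 6: 0.15 × 100 = 15.000
  age 7: 0.09 × 155 = 13.950
  age 8: 0.06 × 349 = 20.940
Maximum at age 3 (25.410).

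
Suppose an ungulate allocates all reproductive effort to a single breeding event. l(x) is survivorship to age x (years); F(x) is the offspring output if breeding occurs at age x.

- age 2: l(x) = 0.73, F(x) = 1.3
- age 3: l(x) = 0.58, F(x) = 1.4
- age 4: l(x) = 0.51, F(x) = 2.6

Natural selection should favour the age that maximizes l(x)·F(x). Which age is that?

4

Expected offspring if breeding at age x = l(x) × F(x):
  age 2: 0.73 × 1.3 = 0.949
  age 3: 0.58 × 1.4 = 0.812
  age 4: 0.51 × 2.6 = 1.326
Maximum at age 4 (1.326).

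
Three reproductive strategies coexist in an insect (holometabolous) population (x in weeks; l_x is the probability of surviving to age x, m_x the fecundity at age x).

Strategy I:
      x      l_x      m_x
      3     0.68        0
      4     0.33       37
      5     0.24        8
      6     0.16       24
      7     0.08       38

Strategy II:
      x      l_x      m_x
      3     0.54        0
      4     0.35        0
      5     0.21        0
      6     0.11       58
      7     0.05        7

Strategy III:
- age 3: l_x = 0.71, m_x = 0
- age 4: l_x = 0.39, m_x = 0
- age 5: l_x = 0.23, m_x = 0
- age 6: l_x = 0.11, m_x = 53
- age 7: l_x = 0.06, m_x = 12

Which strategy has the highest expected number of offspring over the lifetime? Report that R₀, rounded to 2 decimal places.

21.01

Strategy I: R₀ = 0.68×0 + 0.33×37 + 0.24×8 + 0.16×24 + 0.08×38 = 21.0100
Strategy II: R₀ = 0.54×0 + 0.35×0 + 0.21×0 + 0.11×58 + 0.05×7 = 6.7300
Strategy III: R₀ = 0.71×0 + 0.39×0 + 0.23×0 + 0.11×53 + 0.06×12 = 6.5500
Highest R₀: strategy I with 21.0100.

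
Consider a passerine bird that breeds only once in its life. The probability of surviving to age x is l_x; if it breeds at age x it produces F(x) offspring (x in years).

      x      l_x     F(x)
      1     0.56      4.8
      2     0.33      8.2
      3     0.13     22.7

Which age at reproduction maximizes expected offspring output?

Expected offspring if breeding at age x = l_x × F(x):
  age 1: 0.56 × 4.8 = 2.688
  age 2: 0.33 × 8.2 = 2.706
  age 3: 0.13 × 22.7 = 2.951
Maximum at age 3 (2.951).

3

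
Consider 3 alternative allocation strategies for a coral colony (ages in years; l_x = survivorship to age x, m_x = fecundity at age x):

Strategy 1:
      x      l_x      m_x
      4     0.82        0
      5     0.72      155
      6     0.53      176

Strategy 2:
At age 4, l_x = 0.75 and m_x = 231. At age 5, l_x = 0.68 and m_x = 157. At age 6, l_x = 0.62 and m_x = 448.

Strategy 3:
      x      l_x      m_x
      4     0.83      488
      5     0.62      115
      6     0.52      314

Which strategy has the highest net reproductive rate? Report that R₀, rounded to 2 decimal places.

639.62

Strategy 1: R₀ = 0.82×0 + 0.72×155 + 0.53×176 = 204.8800
Strategy 2: R₀ = 0.75×231 + 0.68×157 + 0.62×448 = 557.7700
Strategy 3: R₀ = 0.83×488 + 0.62×115 + 0.52×314 = 639.6200
Highest R₀: strategy 3 with 639.6200.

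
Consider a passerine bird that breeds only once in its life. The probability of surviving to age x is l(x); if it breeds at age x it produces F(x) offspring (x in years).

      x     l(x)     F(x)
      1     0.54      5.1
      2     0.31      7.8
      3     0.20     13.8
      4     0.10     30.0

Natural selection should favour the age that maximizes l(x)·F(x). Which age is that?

Expected offspring if breeding at age x = l(x) × F(x):
  age 1: 0.54 × 5.1 = 2.754
  age 2: 0.31 × 7.8 = 2.418
  age 3: 0.20 × 13.8 = 2.760
  age 4: 0.10 × 30.0 = 3.000
Maximum at age 4 (3.000).

4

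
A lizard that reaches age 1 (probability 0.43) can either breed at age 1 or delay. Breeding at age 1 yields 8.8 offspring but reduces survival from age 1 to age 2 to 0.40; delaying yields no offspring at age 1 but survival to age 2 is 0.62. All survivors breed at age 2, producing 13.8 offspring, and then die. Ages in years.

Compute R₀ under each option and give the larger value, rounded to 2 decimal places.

6.16

breed at age 1: R₀ = 0.43 × (8.8 + 0.40 × 13.8) = 0.43 × 14.3200 = 6.1576
delay to age 2: R₀ = 0.43 × (0.62 × 13.8) = 0.43 × 8.5560 = 3.6791
Higher: breed at age 1 (6.1576).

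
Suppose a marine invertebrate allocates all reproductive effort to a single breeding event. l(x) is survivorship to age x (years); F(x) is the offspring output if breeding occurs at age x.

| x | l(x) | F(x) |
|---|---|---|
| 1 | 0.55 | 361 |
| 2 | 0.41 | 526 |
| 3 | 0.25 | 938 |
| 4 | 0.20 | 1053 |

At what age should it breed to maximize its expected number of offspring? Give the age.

Expected offspring if breeding at age x = l(x) × F(x):
  age 1: 0.55 × 361 = 198.550
  age 2: 0.41 × 526 = 215.660
  age 3: 0.25 × 938 = 234.500
  age 4: 0.20 × 1053 = 210.600
Maximum at age 3 (234.500).

3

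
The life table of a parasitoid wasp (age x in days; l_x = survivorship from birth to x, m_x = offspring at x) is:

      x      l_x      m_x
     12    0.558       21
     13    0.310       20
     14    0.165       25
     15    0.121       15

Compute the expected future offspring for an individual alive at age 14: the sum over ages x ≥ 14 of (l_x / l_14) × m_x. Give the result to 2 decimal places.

36.00

l_14 = 0.165. Conditional survival from age 14 to x is l_x / l_14.
  x=14: (0.165/0.165) × 25 = 25.0000
  x=15: (0.121/0.165) × 15 = 11.0000
Sum = 25.0000 + 11.0000 = 36.0000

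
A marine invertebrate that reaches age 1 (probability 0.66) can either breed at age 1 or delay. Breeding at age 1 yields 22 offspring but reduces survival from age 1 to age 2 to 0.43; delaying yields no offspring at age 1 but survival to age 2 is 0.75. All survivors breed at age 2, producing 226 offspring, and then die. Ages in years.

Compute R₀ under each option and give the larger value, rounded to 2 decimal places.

breed at age 1: R₀ = 0.66 × (22 + 0.43 × 226) = 0.66 × 119.1800 = 78.6588
delay to age 2: R₀ = 0.66 × (0.75 × 226) = 0.66 × 169.5000 = 111.8700
Higher: delay to age 2 (111.8700).

111.87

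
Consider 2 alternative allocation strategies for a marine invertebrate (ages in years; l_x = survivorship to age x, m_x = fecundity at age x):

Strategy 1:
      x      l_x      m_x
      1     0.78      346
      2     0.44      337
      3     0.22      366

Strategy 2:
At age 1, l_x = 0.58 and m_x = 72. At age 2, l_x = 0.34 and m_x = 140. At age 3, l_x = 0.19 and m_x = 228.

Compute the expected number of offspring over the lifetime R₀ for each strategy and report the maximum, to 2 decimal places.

Strategy 1: R₀ = 0.78×346 + 0.44×337 + 0.22×366 = 498.6800
Strategy 2: R₀ = 0.58×72 + 0.34×140 + 0.19×228 = 132.6800
Highest R₀: strategy 1 with 498.6800.

498.68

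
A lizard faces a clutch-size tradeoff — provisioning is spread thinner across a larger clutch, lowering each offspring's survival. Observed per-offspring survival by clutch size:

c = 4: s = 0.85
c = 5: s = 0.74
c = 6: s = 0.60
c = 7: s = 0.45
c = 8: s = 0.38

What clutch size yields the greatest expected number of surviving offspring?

Expected surviving offspring = c × s(c):
  c=4: 4 × 0.85 = 3.400
  c=5: 5 × 0.74 = 3.700
  c=6: 6 × 0.60 = 3.600
  c=7: 7 × 0.45 = 3.150
  c=8: 8 × 0.38 = 3.040
Maximum at c = 5 (3.700 surviving offspring).

5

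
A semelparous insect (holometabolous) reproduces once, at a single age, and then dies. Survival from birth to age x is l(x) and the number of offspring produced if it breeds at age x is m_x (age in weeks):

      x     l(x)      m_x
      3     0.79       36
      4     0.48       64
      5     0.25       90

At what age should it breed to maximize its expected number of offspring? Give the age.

Expected offspring if breeding at age x = l(x) × m_x:
  age 3: 0.79 × 36 = 28.440
  age 4: 0.48 × 64 = 30.720
  age 5: 0.25 × 90 = 22.500
Maximum at age 4 (30.720).

4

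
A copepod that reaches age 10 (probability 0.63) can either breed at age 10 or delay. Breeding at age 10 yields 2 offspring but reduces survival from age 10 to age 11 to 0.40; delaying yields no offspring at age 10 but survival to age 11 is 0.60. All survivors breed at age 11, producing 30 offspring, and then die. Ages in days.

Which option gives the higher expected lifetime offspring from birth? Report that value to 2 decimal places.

11.34

breed at age 10: R₀ = 0.63 × (2 + 0.40 × 30) = 0.63 × 14.0000 = 8.8200
delay to age 11: R₀ = 0.63 × (0.60 × 30) = 0.63 × 18.0000 = 11.3400
Higher: delay to age 11 (11.3400).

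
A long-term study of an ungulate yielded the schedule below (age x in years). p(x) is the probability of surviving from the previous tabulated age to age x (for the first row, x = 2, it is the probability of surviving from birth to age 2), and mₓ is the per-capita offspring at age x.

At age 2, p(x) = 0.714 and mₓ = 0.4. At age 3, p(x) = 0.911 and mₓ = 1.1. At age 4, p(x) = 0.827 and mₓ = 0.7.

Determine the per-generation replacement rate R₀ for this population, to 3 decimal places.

Survivorship from birth: l_x = p_2·p_3·…·p_x.
  l_2 = 0.71400
  l_3 = 0.65045
  l_4 = 0.53793
R₀ = Σ l_x mₓ:
  age 2: 0.71400 × 0.4 = 0.2856
  age 3: 0.65045 × 1.1 = 0.7155
  age 4: 0.53793 × 0.7 = 0.3766
R₀ = 0.2856 + 0.7155 + 0.3766 = 1.3776

1.378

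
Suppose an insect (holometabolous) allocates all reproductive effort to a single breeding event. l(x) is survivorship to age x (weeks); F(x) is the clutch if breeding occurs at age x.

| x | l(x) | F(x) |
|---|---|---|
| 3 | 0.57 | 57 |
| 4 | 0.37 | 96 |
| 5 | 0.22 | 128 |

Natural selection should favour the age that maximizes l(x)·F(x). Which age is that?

Expected offspring if breeding at age x = l(x) × F(x):
  age 3: 0.57 × 57 = 32.490
  age 4: 0.37 × 96 = 35.520
  age 5: 0.22 × 128 = 28.160
Maximum at age 4 (35.520).

4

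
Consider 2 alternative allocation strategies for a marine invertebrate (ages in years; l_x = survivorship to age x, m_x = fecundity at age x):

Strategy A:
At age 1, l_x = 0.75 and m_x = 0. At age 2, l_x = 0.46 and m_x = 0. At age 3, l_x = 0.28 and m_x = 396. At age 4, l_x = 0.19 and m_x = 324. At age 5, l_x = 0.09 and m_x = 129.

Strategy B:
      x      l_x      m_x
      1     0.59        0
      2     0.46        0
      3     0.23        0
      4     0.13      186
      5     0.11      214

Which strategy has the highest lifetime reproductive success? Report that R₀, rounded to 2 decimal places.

Strategy A: R₀ = 0.75×0 + 0.46×0 + 0.28×396 + 0.19×324 + 0.09×129 = 184.0500
Strategy B: R₀ = 0.59×0 + 0.46×0 + 0.23×0 + 0.13×186 + 0.11×214 = 47.7200
Highest R₀: strategy A with 184.0500.

184.05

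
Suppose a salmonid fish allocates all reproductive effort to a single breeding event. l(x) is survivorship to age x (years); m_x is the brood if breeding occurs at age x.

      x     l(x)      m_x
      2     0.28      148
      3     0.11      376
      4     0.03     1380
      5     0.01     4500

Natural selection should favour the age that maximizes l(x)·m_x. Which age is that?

Expected offspring if breeding at age x = l(x) × m_x:
  age 2: 0.28 × 148 = 41.440
  age 3: 0.11 × 376 = 41.360
  age 4: 0.03 × 1380 = 41.400
  age 5: 0.01 × 4500 = 45.000
Maximum at age 5 (45.000).

5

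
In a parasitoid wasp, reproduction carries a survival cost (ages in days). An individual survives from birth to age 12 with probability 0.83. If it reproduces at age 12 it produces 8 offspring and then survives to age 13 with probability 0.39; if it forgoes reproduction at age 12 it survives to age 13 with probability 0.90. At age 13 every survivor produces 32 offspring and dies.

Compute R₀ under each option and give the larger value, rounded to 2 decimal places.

23.90

breed at age 12: R₀ = 0.83 × (8 + 0.39 × 32) = 0.83 × 20.4800 = 16.9984
delay to age 13: R₀ = 0.83 × (0.90 × 32) = 0.83 × 28.8000 = 23.9040
Higher: delay to age 13 (23.9040).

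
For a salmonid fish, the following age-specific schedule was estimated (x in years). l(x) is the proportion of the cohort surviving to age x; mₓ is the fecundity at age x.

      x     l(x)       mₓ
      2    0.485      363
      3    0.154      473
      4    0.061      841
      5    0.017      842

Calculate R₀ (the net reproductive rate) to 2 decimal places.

R₀ = Σ l(x) mₓ:
  age 2: 0.485 × 363 = 176.0550
  age 3: 0.154 × 473 = 72.8420
  age 4: 0.061 × 841 = 51.3010
  age 5: 0.017 × 842 = 14.3140
R₀ = 176.0550 + 72.8420 + 51.3010 + 14.3140 = 314.5120

314.51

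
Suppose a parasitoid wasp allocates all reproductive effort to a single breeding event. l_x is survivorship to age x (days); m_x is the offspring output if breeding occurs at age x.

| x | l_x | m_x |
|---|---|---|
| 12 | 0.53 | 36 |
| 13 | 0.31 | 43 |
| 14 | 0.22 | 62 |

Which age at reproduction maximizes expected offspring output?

12

Expected offspring if breeding at age x = l_x × m_x:
  age 12: 0.53 × 36 = 19.080
  age 13: 0.31 × 43 = 13.330
  age 14: 0.22 × 62 = 13.640
Maximum at age 12 (19.080).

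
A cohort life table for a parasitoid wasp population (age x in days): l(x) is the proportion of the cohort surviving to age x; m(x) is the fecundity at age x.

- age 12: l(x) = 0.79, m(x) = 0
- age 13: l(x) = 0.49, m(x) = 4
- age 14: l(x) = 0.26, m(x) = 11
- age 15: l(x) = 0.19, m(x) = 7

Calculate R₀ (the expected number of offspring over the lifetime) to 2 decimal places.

R₀ = Σ l(x) m(x):
  age 12: 0.79 × 0 = 0.0000
  age 13: 0.49 × 4 = 1.9600
  age 14: 0.26 × 11 = 2.8600
  age 15: 0.19 × 7 = 1.3300
R₀ = 0.0000 + 1.9600 + 2.8600 + 1.3300 = 6.1500

6.15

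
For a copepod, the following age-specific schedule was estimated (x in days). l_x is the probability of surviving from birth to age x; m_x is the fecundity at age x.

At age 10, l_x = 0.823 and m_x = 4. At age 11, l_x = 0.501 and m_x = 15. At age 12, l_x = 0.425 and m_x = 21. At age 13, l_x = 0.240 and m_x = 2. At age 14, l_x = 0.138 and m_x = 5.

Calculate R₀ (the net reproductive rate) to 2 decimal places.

20.90

R₀ = Σ l_x m_x:
  age 10: 0.823 × 4 = 3.2920
  age 11: 0.501 × 15 = 7.5150
  age 12: 0.425 × 21 = 8.9250
  age 13: 0.240 × 2 = 0.4800
  age 14: 0.138 × 5 = 0.6900
R₀ = 3.2920 + 7.5150 + 8.9250 + 0.4800 + 0.6900 = 20.9020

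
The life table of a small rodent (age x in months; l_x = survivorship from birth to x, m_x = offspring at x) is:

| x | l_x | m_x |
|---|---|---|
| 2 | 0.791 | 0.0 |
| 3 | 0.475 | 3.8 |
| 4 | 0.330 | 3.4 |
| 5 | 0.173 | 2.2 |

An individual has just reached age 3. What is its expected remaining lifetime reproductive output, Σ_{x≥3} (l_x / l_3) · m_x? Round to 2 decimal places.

l_3 = 0.475. Conditional survival from age 3 to x is l_x / l_3.
  x=3: (0.475/0.475) × 3.8 = 3.8000
  x=4: (0.330/0.475) × 3.4 = 2.3621
  x=5: (0.173/0.475) × 2.2 = 0.8013
Sum = 3.8000 + 2.3621 + 0.8013 = 6.9634

6.96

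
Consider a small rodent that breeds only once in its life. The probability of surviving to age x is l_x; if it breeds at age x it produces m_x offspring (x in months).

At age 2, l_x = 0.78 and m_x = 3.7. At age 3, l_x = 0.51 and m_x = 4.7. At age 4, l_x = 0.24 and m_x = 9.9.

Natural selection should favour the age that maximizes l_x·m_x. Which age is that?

Expected offspring if breeding at age x = l_x × m_x:
  age 2: 0.78 × 3.7 = 2.886
  age 3: 0.51 × 4.7 = 2.397
  age 4: 0.24 × 9.9 = 2.376
Maximum at age 2 (2.886).

2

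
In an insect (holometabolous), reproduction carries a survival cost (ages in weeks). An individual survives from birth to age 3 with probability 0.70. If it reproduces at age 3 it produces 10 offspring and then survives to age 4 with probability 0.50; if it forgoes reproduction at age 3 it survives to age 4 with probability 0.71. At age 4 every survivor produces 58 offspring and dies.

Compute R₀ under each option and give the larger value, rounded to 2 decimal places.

breed at age 3: R₀ = 0.70 × (10 + 0.50 × 58) = 0.70 × 39.0000 = 27.3000
delay to age 4: R₀ = 0.70 × (0.71 × 58) = 0.70 × 41.1800 = 28.8260
Higher: delay to age 4 (28.8260).

28.83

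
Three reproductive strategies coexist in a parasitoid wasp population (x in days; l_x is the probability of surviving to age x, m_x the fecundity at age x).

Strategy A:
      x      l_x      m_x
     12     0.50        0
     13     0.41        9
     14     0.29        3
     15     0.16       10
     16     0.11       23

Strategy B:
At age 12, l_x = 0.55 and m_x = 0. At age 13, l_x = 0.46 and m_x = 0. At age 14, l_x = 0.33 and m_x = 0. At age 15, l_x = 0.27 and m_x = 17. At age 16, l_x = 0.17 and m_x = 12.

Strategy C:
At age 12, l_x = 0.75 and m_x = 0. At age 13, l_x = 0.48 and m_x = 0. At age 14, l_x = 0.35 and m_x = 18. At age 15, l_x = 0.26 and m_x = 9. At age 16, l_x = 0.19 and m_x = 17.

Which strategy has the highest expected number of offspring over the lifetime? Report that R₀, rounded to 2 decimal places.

Strategy A: R₀ = 0.50×0 + 0.41×9 + 0.29×3 + 0.16×10 + 0.11×23 = 8.6900
Strategy B: R₀ = 0.55×0 + 0.46×0 + 0.33×0 + 0.27×17 + 0.17×12 = 6.6300
Strategy C: R₀ = 0.75×0 + 0.48×0 + 0.35×18 + 0.26×9 + 0.19×17 = 11.8700
Highest R₀: strategy C with 11.8700.

11.87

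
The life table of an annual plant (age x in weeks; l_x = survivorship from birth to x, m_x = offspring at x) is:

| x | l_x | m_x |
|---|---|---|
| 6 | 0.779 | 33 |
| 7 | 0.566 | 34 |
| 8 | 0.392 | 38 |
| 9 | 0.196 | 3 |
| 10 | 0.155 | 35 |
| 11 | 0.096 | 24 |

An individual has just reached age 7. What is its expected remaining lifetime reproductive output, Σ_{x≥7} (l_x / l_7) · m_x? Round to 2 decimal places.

75.01

l_7 = 0.566. Conditional survival from age 7 to x is l_x / l_7.
  x=7: (0.566/0.566) × 34 = 34.0000
  x=8: (0.392/0.566) × 38 = 26.3180
  x=9: (0.196/0.566) × 3 = 1.0389
  x=10: (0.155/0.566) × 35 = 9.5848
  x=11: (0.096/0.566) × 24 = 4.0707
Sum = 34.0000 + 26.3180 + 1.0389 + 9.5848 + 4.0707 = 75.0124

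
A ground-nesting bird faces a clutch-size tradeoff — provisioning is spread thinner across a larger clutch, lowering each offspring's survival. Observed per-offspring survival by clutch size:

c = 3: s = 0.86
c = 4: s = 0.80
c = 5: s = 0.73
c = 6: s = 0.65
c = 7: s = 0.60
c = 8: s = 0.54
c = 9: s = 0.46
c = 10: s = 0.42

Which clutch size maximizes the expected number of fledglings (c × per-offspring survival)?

Expected fledglings = c × s(c):
  c=3: 3 × 0.86 = 2.580
  c=4: 4 × 0.80 = 3.200
  c=5: 5 × 0.73 = 3.650
  c=6: 6 × 0.65 = 3.900
  c=7: 7 × 0.60 = 4.200
  c=8: 8 × 0.54 = 4.320
  c=9: 9 × 0.46 = 4.140
  c=10: 10 × 0.42 = 4.200
Maximum at c = 8 (4.320 fledglings).

8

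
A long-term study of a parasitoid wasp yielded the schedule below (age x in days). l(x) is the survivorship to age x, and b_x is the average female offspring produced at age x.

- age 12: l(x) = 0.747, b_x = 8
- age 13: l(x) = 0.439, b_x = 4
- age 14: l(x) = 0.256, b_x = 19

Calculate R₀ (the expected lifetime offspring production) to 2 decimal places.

12.60

R₀ = Σ l(x) b_x:
  age 12: 0.747 × 8 = 5.9760
  age 13: 0.439 × 4 = 1.7560
  age 14: 0.256 × 19 = 4.8640
R₀ = 5.9760 + 1.7560 + 4.8640 = 12.5960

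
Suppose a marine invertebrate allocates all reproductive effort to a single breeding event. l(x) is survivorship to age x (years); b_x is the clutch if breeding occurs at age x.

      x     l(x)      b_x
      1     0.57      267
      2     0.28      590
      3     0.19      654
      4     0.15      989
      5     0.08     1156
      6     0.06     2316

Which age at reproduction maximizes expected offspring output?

2

Expected offspring if breeding at age x = l(x) × b_x:
  age 1: 0.57 × 267 = 152.190
  age 2: 0.28 × 590 = 165.200
  age 3: 0.19 × 654 = 124.260
  age 4: 0.15 × 989 = 148.350
  age 5: 0.08 × 1156 = 92.480
  age 6: 0.06 × 2316 = 138.960
Maximum at age 2 (165.200).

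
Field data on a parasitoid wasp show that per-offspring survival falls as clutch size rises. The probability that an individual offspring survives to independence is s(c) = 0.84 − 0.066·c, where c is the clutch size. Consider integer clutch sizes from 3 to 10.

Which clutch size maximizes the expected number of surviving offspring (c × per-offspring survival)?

Expected surviving offspring = c × s(c):
  c=3: 3 × 0.642 = 1.926
  c=4: 4 × 0.576 = 2.304
  c=5: 5 × 0.510 = 2.550
  c=6: 6 × 0.444 = 2.664
  c=7: 7 × 0.378 = 2.646
  c=8: 8 × 0.312 = 2.496
  c=9: 9 × 0.246 = 2.214
  c=10: 10 × 0.180 = 1.800
Maximum at c = 6 (2.664 surviving offspring).

6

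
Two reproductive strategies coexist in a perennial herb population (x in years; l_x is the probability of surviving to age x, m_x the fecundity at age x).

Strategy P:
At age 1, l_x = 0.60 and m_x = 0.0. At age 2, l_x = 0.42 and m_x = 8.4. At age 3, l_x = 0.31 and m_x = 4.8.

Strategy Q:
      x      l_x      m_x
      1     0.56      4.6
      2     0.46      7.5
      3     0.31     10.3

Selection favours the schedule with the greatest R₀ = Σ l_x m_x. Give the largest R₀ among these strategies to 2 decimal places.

Strategy P: R₀ = 0.60×0.0 + 0.42×8.4 + 0.31×4.8 = 5.0160
Strategy Q: R₀ = 0.56×4.6 + 0.46×7.5 + 0.31×10.3 = 9.2190
Highest R₀: strategy Q with 9.2190.

9.22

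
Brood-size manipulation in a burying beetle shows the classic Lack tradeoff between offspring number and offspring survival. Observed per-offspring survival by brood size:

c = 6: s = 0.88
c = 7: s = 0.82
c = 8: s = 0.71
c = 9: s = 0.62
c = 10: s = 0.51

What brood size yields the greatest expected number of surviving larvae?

Expected surviving larvae = c × s(c):
  c=6: 6 × 0.88 = 5.280
  c=7: 7 × 0.82 = 5.740
  c=8: 8 × 0.71 = 5.680
  c=9: 9 × 0.62 = 5.580
  c=10: 10 × 0.51 = 5.100
Maximum at c = 7 (5.740 surviving larvae).

7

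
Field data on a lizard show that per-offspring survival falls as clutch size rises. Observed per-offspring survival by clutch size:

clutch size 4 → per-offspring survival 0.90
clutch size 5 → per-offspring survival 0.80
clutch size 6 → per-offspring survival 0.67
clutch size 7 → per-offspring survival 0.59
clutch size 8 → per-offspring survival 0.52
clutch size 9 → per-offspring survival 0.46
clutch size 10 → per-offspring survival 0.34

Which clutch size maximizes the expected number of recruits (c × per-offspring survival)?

Expected recruits = c × s(c):
  c=4: 4 × 0.90 = 3.600
  c=5: 5 × 0.80 = 4.000
  c=6: 6 × 0.67 = 4.020
  c=7: 7 × 0.59 = 4.130
  c=8: 8 × 0.52 = 4.160
  c=9: 9 × 0.46 = 4.140
  c=10: 10 × 0.34 = 3.400
Maximum at c = 8 (4.160 recruits).

8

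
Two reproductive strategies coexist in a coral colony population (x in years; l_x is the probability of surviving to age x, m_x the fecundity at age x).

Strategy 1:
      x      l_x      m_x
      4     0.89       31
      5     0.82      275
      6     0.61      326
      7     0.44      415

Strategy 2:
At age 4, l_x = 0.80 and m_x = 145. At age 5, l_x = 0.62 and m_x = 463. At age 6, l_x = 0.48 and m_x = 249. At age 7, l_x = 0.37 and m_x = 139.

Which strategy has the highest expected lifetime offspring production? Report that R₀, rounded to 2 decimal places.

634.55

Strategy 1: R₀ = 0.89×31 + 0.82×275 + 0.61×326 + 0.44×415 = 634.5500
Strategy 2: R₀ = 0.80×145 + 0.62×463 + 0.48×249 + 0.37×139 = 574.0100
Highest R₀: strategy 1 with 634.5500.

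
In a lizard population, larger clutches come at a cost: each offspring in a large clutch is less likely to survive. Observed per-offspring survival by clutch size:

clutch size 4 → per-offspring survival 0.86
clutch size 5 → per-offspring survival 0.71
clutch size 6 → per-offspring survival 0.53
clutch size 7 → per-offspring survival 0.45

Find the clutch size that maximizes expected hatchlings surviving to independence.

Expected hatchlings surviving to independence = c × s(c):
  c=4: 4 × 0.86 = 3.440
  c=5: 5 × 0.71 = 3.550
  c=6: 6 × 0.53 = 3.180
  c=7: 7 × 0.45 = 3.150
Maximum at c = 5 (3.550 hatchlings surviving to independence).

5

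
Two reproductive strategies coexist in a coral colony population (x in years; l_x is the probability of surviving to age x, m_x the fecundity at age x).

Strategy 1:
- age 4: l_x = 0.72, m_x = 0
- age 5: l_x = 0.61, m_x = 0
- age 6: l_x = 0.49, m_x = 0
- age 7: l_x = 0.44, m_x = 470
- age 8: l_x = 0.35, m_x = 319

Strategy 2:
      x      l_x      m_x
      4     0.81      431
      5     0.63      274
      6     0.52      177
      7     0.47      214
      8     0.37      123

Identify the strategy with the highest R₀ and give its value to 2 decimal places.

759.86

Strategy 1: R₀ = 0.72×0 + 0.61×0 + 0.49×0 + 0.44×470 + 0.35×319 = 318.4500
Strategy 2: R₀ = 0.81×431 + 0.63×274 + 0.52×177 + 0.47×214 + 0.37×123 = 759.8600
Highest R₀: strategy 2 with 759.8600.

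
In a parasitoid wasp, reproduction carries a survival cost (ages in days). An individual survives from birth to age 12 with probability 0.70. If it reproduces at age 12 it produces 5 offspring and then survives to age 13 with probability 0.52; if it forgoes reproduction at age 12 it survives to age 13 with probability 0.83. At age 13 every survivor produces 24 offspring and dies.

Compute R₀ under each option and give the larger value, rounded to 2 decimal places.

13.94

breed at age 12: R₀ = 0.70 × (5 + 0.52 × 24) = 0.70 × 17.4800 = 12.2360
delay to age 13: R₀ = 0.70 × (0.83 × 24) = 0.70 × 19.9200 = 13.9440
Higher: delay to age 13 (13.9440).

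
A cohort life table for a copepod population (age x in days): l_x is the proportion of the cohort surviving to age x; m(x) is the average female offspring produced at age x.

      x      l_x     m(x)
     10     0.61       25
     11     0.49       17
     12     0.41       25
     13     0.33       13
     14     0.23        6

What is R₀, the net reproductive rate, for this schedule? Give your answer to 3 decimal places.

39.500

R₀ = Σ l_x m(x):
  age 10: 0.61 × 25 = 15.2500
  age 11: 0.49 × 17 = 8.3300
  age 12: 0.41 × 25 = 10.2500
  age 13: 0.33 × 13 = 4.2900
  age 14: 0.23 × 6 = 1.3800
R₀ = 15.2500 + 8.3300 + 10.2500 + 4.2900 + 1.3800 = 39.5000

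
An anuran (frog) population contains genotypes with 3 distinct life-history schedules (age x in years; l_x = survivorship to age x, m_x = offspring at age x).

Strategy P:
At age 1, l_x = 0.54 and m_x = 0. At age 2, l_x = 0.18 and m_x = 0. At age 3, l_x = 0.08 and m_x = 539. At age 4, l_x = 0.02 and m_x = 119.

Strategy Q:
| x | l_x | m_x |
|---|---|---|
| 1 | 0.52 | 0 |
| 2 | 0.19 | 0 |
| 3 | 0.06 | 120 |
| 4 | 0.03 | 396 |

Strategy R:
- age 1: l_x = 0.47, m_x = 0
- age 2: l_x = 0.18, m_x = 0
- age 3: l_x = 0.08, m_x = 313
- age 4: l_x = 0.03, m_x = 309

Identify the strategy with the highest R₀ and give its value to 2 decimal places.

45.50

Strategy P: R₀ = 0.54×0 + 0.18×0 + 0.08×539 + 0.02×119 = 45.5000
Strategy Q: R₀ = 0.52×0 + 0.19×0 + 0.06×120 + 0.03×396 = 19.0800
Strategy R: R₀ = 0.47×0 + 0.18×0 + 0.08×313 + 0.03×309 = 34.3100
Highest R₀: strategy P with 45.5000.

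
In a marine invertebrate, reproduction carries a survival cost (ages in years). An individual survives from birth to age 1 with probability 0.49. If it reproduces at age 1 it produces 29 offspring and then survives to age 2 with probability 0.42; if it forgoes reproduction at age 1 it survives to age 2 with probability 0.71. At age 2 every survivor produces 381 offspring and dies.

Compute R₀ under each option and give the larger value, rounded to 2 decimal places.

breed at age 1: R₀ = 0.49 × (29 + 0.42 × 381) = 0.49 × 189.0200 = 92.6198
delay to age 2: R₀ = 0.49 × (0.71 × 381) = 0.49 × 270.5100 = 132.5499
Higher: delay to age 2 (132.5499).

132.55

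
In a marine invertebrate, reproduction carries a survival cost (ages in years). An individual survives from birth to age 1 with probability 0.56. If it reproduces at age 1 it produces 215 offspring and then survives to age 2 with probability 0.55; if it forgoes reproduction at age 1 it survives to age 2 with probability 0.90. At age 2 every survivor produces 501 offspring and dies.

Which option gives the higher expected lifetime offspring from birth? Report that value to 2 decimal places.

274.71

breed at age 1: R₀ = 0.56 × (215 + 0.55 × 501) = 0.56 × 490.5500 = 274.7080
delay to age 2: R₀ = 0.56 × (0.90 × 501) = 0.56 × 450.9000 = 252.5040
Higher: breed at age 1 (274.7080).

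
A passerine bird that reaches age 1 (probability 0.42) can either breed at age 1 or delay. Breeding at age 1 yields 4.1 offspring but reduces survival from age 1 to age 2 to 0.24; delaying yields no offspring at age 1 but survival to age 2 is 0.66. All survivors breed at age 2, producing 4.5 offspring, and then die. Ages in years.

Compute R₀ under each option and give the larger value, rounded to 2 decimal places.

2.18

breed at age 1: R₀ = 0.42 × (4.1 + 0.24 × 4.5) = 0.42 × 5.1800 = 2.1756
delay to age 2: R₀ = 0.42 × (0.66 × 4.5) = 0.42 × 2.9700 = 1.2474
Higher: breed at age 1 (2.1756).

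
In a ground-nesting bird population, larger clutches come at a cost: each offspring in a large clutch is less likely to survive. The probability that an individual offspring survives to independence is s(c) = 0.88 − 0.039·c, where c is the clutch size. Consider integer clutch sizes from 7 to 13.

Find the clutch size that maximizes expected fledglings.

Expected fledglings = c × s(c):
  c=7: 7 × 0.607 = 4.249
  c=8: 8 × 0.568 = 4.544
  c=9: 9 × 0.529 = 4.761
  c=10: 10 × 0.490 = 4.900
  c=11: 11 × 0.451 = 4.961
  c=12: 12 × 0.412 = 4.944
  c=13: 13 × 0.373 = 4.849
Maximum at c = 11 (4.961 fledglings).

11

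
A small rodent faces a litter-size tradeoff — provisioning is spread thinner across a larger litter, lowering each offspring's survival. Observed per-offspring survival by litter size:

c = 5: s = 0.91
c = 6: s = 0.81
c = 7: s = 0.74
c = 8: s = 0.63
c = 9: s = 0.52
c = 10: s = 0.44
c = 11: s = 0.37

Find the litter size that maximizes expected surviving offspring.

Expected surviving offspring = c × s(c):
  c=5: 5 × 0.91 = 4.550
  c=6: 6 × 0.81 = 4.860
  c=7: 7 × 0.74 = 5.180
  c=8: 8 × 0.63 = 5.040
  c=9: 9 × 0.52 = 4.680
  c=10: 10 × 0.44 = 4.400
  c=11: 11 × 0.37 = 4.070
Maximum at c = 7 (5.180 surviving offspring).

7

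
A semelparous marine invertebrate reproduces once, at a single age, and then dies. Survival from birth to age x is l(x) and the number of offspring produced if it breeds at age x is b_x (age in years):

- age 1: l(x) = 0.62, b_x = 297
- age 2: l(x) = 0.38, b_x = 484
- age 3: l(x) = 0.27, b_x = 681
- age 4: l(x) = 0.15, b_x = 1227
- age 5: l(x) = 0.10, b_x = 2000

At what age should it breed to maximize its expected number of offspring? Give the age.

Expected offspring if breeding at age x = l(x) × b_x:
  age 1: 0.62 × 297 = 184.140
  age 2: 0.38 × 484 = 183.920
  age 3: 0.27 × 681 = 183.870
  age 4: 0.15 × 1227 = 184.050
  age 5: 0.10 × 2000 = 200.000
Maximum at age 5 (200.000).

5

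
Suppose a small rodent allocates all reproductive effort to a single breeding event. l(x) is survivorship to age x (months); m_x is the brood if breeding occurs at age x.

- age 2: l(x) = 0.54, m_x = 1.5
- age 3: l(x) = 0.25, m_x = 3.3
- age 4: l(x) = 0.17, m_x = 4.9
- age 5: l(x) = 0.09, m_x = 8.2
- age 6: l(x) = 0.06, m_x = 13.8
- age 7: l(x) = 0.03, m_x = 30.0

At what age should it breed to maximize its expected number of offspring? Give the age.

Expected offspring if breeding at age x = l(x) × m_x:
  age 2: 0.54 × 1.5 = 0.810
  age 3: 0.25 × 3.3 = 0.825
  age 4: 0.17 × 4.9 = 0.833
  age 5: 0.09 × 8.2 = 0.738
  age 6: 0.06 × 13.8 = 0.828
  age 7: 0.03 × 30.0 = 0.900
Maximum at age 7 (0.900).

7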